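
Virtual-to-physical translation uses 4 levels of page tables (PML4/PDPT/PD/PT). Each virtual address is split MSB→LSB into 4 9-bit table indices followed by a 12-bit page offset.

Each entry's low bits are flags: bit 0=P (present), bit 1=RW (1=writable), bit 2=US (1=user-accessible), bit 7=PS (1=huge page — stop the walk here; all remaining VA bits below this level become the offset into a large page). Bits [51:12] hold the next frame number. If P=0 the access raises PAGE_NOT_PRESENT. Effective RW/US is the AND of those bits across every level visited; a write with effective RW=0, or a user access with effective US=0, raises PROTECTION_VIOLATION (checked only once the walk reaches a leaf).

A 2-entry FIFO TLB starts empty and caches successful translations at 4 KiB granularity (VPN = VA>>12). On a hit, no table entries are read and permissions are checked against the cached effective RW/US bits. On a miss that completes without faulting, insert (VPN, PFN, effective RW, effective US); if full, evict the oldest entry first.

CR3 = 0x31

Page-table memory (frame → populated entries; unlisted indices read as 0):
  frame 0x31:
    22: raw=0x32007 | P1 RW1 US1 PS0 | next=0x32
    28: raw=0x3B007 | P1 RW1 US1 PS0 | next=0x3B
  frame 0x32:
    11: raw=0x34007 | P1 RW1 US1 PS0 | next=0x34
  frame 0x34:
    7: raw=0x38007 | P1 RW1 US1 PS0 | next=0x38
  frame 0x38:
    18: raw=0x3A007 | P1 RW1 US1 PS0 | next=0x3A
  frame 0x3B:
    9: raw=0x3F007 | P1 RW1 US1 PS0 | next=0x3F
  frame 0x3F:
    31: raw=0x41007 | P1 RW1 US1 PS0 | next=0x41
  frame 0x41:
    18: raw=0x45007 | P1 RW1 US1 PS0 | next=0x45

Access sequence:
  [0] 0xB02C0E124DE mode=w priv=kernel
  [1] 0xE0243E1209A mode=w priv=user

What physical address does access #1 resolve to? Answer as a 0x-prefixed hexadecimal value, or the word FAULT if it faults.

Per-access translation:
#0 VA=0xB02C0E124DE (w,kernel):
  lvl0: tbl 0x31, slot 22 ⇒ 0x32007 (P1/RW1/US1/PS0)
  lvl1: tbl 0x32, slot 11 ⇒ 0x34007 (P1/RW1/US1/PS0)
  lvl2: tbl 0x34, slot 7 ⇒ 0x38007 (P1/RW1/US1/PS0)
  lvl3: tbl 0x38, slot 18 ⇒ 0x3A007 (P1/RW1/US1/PS0)
  → PA=0x3A4DE  (4 entries read)
#1 VA=0xE0243E1209A (w,user):
  lvl0: tbl 0x31, slot 28 ⇒ 0x3B007 (P1/RW1/US1/PS0)
  lvl1: tbl 0x3B, slot 9 ⇒ 0x3F007 (P1/RW1/US1/PS0)
  lvl2: tbl 0x3F, slot 31 ⇒ 0x41007 (P1/RW1/US1/PS0)
  lvl3: tbl 0x41, slot 18 ⇒ 0x45007 (P1/RW1/US1/PS0)
  → PA=0x4509A  (4 entries read)

Access #1 PA: 0x4509A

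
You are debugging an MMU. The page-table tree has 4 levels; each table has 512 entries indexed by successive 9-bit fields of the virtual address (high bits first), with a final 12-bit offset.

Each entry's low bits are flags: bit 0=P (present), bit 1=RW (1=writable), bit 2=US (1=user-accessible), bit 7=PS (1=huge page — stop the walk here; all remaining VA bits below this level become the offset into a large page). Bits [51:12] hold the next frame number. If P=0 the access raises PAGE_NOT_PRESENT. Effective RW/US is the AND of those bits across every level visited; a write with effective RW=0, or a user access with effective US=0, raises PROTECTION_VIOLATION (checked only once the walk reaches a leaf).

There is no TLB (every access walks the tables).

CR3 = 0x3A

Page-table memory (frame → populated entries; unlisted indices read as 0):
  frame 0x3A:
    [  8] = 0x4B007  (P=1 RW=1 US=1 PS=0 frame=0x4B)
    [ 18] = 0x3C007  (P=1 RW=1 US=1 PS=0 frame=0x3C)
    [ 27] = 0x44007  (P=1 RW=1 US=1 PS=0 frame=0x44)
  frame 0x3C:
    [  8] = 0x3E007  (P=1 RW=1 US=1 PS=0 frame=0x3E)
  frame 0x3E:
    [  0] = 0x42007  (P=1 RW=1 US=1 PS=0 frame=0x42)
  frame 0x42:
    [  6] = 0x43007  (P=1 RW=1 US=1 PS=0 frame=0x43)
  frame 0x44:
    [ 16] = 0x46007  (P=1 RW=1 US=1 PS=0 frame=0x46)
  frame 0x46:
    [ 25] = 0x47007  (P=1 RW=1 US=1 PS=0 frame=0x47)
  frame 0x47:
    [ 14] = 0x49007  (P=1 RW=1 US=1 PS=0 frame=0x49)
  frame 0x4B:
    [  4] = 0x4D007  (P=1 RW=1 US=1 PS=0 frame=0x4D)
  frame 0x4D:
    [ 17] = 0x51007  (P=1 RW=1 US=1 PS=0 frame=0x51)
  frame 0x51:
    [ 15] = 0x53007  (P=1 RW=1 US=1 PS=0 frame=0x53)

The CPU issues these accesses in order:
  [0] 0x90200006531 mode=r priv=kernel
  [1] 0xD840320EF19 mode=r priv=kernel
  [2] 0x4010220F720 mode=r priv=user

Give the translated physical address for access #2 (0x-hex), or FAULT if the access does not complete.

Per-access translation:
#0 VA=0x90200006531 (r,kernel):
  lvl0: tbl 0x3A, slot 18 ⇒ 0x3C007 (P1/RW1/US1/PS0)
  lvl1: tbl 0x3C, slot 8 ⇒ 0x3E007 (P1/RW1/US1/PS0)
  lvl2: tbl 0x3E, slot 0 ⇒ 0x42007 (P1/RW1/US1/PS0)
  lvl3: tbl 0x42, slot 6 ⇒ 0x43007 (P1/RW1/US1/PS0)
  ✓ 0x43531  — 4 lookups
#1 VA=0xD840320EF19 (r,kernel):
  lvl0: tbl 0x3A, slot 27 ⇒ 0x44007 (P1/RW1/US1/PS0)
  lvl1: tbl 0x44, slot 16 ⇒ 0x46007 (P1/RW1/US1/PS0)
  lvl2: tbl 0x46, slot 25 ⇒ 0x47007 (P1/RW1/US1/PS0)
  lvl3: tbl 0x47, slot 14 ⇒ 0x49007 (P1/RW1/US1/PS0)
  ✓ 0x49F19  — 4 lookups
#2 VA=0x4010220F720 (r,user):
  lvl0: tbl 0x3A, slot 8 ⇒ 0x4B007 (P1/RW1/US1/PS0)
  lvl1: tbl 0x4B, slot 4 ⇒ 0x4D007 (P1/RW1/US1/PS0)
  lvl2: tbl 0x4D, slot 17 ⇒ 0x51007 (P1/RW1/US1/PS0)
  lvl3: tbl 0x51, slot 15 ⇒ 0x53007 (P1/RW1/US1/PS0)
  ✓ 0x53720  — 4 lookups

Access #2 PA: 0x53720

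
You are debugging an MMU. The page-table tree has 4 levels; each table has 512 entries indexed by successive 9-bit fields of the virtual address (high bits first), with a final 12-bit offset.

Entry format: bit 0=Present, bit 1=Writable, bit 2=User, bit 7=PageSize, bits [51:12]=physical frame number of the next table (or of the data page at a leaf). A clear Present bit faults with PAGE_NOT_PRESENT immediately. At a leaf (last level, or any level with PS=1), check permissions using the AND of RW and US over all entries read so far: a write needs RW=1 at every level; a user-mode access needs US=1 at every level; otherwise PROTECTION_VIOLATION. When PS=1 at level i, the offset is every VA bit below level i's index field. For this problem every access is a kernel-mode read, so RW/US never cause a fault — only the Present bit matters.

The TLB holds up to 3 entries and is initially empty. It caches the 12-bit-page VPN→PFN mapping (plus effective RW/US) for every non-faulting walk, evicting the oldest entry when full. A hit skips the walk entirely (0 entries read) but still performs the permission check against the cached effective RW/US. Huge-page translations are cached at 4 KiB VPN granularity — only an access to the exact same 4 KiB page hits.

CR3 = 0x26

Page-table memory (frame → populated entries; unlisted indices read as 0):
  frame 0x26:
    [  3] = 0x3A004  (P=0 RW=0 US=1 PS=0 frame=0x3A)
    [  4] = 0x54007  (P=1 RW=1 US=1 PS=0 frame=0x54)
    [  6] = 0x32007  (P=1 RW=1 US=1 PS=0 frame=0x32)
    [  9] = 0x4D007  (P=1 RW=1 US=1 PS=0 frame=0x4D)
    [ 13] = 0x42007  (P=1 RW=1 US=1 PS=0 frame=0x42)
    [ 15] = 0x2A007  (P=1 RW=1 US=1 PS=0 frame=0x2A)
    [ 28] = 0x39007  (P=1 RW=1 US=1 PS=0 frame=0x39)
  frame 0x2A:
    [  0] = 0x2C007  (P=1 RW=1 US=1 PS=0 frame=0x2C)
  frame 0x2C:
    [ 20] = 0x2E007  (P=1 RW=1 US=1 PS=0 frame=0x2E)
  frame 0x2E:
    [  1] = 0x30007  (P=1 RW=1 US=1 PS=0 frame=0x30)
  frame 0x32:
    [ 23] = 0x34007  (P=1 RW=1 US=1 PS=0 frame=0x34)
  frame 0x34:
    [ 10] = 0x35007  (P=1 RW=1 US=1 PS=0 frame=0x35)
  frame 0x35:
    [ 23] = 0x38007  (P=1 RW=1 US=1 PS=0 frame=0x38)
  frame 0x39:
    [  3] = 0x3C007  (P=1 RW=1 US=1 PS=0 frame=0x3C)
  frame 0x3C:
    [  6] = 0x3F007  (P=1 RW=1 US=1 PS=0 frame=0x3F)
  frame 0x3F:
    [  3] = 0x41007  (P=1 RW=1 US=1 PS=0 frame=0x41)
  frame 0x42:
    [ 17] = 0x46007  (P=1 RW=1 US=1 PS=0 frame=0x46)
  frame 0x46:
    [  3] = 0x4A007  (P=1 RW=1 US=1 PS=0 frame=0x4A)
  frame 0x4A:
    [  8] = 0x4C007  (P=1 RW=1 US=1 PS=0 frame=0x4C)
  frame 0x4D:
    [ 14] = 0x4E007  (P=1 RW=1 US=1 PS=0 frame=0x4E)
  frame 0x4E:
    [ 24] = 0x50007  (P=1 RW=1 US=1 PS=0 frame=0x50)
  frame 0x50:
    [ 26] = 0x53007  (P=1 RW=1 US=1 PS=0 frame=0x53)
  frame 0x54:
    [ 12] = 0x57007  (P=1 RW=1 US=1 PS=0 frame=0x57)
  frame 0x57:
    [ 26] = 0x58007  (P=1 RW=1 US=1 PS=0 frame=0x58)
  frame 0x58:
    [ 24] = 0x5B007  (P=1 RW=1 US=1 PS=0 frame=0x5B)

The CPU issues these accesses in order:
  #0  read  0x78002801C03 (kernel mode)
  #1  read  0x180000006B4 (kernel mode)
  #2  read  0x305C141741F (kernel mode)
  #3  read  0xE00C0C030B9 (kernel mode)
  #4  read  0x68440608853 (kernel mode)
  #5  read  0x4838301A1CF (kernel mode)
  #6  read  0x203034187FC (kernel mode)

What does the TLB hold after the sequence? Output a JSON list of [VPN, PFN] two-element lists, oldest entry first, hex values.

Per-access translation:
#0 VA=0x78002801C03 (r,kernel):
  [0] read 0x26 idx=15: raw=0x2A007 flags P=1 W=1 U=1 S=0
  [1] read 0x2A idx=0: raw=0x2C007 flags P=1 W=1 U=1 S=0
  [2] read 0x2C idx=20: raw=0x2E007 flags P=1 W=1 U=1 S=0
  [3] read 0x2E idx=1: raw=0x30007 flags P=1 W=1 U=1 S=0
  ⇒ phys 0x30C03  [4 reads]
#1 VA=0x180000006B4 (r,kernel):
  [0] read 0x26 idx=3: raw=0x3A004 flags P=0 W=0 U=1 S=0
  ✗ PAGE_NOT_PRESENT  [1 reads]
#2 VA=0x305C141741F (r,kernel):
  [0] read 0x26 idx=6: raw=0x32007 flags P=1 W=1 U=1 S=0
  [1] read 0x32 idx=23: raw=0x34007 flags P=1 W=1 U=1 S=0
  [2] read 0x34 idx=10: raw=0x35007 flags P=1 W=1 U=1 S=0
  [3] read 0x35 idx=23: raw=0x38007 flags P=1 W=1 U=1 S=0
  ⇒ phys 0x3841F  [4 reads]
#3 VA=0xE00C0C030B9 (r,kernel):
  [0] read 0x26 idx=28: raw=0x39007 flags P=1 W=1 U=1 S=0
  [1] read 0x39 idx=3: raw=0x3C007 flags P=1 W=1 U=1 S=0
  [2] read 0x3C idx=6: raw=0x3F007 flags P=1 W=1 U=1 S=0
  [3] read 0x3F idx=3: raw=0x41007 flags P=1 W=1 U=1 S=0
  ⇒ phys 0x410B9  [4 reads]
#4 VA=0x68440608853 (r,kernel):
  [0] read 0x26 idx=13: raw=0x42007 flags P=1 W=1 U=1 S=0
  [1] read 0x42 idx=17: raw=0x46007 flags P=1 W=1 U=1 S=0
  [2] read 0x46 idx=3: raw=0x4A007 flags P=1 W=1 U=1 S=0
  [3] read 0x4A idx=8: raw=0x4C007 flags P=1 W=1 U=1 S=0
  ⇒ phys 0x4C853  [4 reads]
#5 VA=0x4838301A1CF (r,kernel):
  [0] read 0x26 idx=9: raw=0x4D007 flags P=1 W=1 U=1 S=0
  [1] read 0x4D idx=14: raw=0x4E007 flags P=1 W=1 U=1 S=0
  [2] read 0x4E idx=24: raw=0x50007 flags P=1 W=1 U=1 S=0
  [3] read 0x50 idx=26: raw=0x53007 flags P=1 W=1 U=1 S=0
  ⇒ phys 0x531CF  [4 reads]
#6 VA=0x203034187FC (r,kernel):
  [0] read 0x26 idx=4: raw=0x54007 flags P=1 W=1 U=1 S=0
  [1] read 0x54 idx=12: raw=0x57007 flags P=1 W=1 U=1 S=0
  [2] read 0x57 idx=26: raw=0x58007 flags P=1 W=1 U=1 S=0
  [3] read 0x58 idx=24: raw=0x5B007 flags P=1 W=1 U=1 S=0
  ⇒ phys 0x5B7FC  [4 reads]

TLB: [["0x68440608", "0x4C"], ["0x4838301A", "0x53"], ["0x20303418", "0x5B"]]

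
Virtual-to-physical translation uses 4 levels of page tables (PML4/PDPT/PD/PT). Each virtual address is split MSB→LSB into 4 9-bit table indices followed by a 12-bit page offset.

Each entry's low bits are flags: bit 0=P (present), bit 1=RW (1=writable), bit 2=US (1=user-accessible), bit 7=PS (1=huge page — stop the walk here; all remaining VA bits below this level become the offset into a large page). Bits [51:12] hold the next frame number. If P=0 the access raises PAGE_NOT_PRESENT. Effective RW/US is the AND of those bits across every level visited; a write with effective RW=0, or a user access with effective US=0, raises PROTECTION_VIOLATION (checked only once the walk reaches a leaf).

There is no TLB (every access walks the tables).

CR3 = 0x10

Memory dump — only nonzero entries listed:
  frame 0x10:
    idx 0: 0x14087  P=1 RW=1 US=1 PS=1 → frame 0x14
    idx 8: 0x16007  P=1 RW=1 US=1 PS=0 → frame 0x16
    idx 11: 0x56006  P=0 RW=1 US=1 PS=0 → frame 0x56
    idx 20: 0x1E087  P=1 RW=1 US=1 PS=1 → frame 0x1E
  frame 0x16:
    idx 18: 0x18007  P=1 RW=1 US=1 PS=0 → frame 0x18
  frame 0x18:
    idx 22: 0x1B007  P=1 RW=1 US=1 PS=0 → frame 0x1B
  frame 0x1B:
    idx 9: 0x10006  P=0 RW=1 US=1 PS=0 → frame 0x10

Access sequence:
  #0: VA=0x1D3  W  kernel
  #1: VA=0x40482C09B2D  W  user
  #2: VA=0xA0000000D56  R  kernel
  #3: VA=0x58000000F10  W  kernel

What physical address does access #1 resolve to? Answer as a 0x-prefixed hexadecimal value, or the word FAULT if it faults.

Per-access translation:
#0 VA=0x1D3 (w,kernel):
  L0 @0x10[0] → 0x14087  P=1,RW=1,US=1,PS=1
  → PA=0x141D3 (huge @L0)  (1 entries read)
#1 VA=0x40482C09B2D (w,user):
  L0 @0x10[8] → 0x16007  P=1,RW=1,US=1,PS=0
  L1 @0x16[18] → 0x18007  P=1,RW=1,US=1,PS=0
  L2 @0x18[22] → 0x1B007  P=1,RW=1,US=1,PS=0
  L3 @0x1B[9] → 0x10006  P=0,RW=1,US=1,PS=0
  ⇒ fault: PAGE_NOT_PRESENT  — 4 lookups
#2 VA=0xA0000000D56 (r,kernel):
  L0 @0x10[20] → 0x1E087  P=1,RW=1,US=1,PS=1
  → PA=0x1ED56 (huge @L0)  (1 entries read)
#3 VA=0x58000000F10 (w,kernel):
  L0 @0x10[11] → 0x56006  P=0,RW=1,US=1,PS=0
  ⇒ fault: PAGE_NOT_PRESENT  — 1 lookups

Access #1 PA: FAULT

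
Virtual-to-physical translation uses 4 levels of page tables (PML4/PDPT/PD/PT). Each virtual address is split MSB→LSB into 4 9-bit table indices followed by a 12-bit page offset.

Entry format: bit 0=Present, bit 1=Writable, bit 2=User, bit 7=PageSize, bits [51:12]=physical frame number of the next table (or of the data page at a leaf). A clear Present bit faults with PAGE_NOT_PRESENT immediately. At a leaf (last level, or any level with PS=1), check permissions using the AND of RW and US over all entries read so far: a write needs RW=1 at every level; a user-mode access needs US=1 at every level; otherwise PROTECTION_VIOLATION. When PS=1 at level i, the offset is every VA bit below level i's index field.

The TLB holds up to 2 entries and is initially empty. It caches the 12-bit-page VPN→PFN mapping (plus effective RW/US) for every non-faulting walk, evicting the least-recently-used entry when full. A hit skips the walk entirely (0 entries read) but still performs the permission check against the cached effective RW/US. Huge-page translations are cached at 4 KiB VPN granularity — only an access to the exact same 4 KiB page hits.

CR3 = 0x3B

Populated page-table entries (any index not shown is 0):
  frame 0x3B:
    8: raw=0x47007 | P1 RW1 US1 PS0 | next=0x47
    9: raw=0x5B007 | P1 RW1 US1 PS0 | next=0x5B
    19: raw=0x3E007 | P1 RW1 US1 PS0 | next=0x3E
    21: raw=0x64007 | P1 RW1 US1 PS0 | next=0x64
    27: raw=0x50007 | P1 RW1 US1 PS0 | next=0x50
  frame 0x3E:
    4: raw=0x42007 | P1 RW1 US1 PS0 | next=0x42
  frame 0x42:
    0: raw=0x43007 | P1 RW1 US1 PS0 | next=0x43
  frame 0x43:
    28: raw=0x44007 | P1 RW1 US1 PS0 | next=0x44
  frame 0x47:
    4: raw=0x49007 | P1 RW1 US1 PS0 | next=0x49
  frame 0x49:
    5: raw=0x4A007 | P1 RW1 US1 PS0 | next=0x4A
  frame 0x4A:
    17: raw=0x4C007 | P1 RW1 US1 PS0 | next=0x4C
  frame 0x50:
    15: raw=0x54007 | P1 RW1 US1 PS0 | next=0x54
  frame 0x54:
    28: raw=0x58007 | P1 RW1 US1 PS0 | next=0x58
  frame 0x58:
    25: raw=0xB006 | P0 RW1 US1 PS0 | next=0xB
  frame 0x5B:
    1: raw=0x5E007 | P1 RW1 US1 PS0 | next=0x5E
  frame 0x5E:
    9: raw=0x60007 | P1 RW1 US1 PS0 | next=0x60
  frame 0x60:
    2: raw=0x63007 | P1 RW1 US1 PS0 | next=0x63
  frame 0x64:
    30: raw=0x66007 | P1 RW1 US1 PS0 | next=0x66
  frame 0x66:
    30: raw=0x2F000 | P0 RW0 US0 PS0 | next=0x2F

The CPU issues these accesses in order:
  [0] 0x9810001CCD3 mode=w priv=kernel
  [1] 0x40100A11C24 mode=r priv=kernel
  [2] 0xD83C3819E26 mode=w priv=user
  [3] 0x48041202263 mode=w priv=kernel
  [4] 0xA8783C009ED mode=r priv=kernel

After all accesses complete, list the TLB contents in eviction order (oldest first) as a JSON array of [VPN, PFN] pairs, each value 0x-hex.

Per-access translation:
#0 VA=0x9810001CCD3 (w,kernel):
  L0: frame=0x3B idx=19 entry=0x3E007 [P=1 RW=1 US=1 PS=0]
  L1: frame=0x3E idx=4 entry=0x42007 [P=1 RW=1 US=1 PS=0]
  L2: frame=0x42 idx=0 entry=0x43007 [P=1 RW=1 US=1 PS=0]
  L3: frame=0x43 idx=28 entry=0x44007 [P=1 RW=1 US=1 PS=0]
  ⇒ phys 0x44CD3  [4 reads]
#1 VA=0x40100A11C24 (r,kernel):
  L0: frame=0x3B idx=8 entry=0x47007 [P=1 RW=1 US=1 PS=0]
  L1: frame=0x47 idx=4 entry=0x49007 [P=1 RW=1 US=1 PS=0]
  L2: frame=0x49 idx=5 entry=0x4A007 [P=1 RW=1 US=1 PS=0]
  L3: frame=0x4A idx=17 entry=0x4C007 [P=1 RW=1 US=1 PS=0]
  ⇒ phys 0x4CC24  [4 reads]
#2 VA=0xD83C3819E26 (w,user):
  L0: frame=0x3B idx=27 entry=0x50007 [P=1 RW=1 US=1 PS=0]
  L1: frame=0x50 idx=15 entry=0x54007 [P=1 RW=1 US=1 PS=0]
  L2: frame=0x54 idx=28 entry=0x58007 [P=1 RW=1 US=1 PS=0]
  L3: frame=0x58 idx=25 entry=0xB006 [P=0 RW=1 US=1 PS=0]
  ⇒ fault: PAGE_NOT_PRESENT  — 4 lookups
#3 VA=0x48041202263 (w,kernel):
  L0: frame=0x3B idx=9 entry=0x5B007 [P=1 RW=1 US=1 PS=0]
  L1: frame=0x5B idx=1 entry=0x5E007 [P=1 RW=1 US=1 PS=0]
  L2: frame=0x5E idx=9 entry=0x60007 [P=1 RW=1 US=1 PS=0]
  L3: frame=0x60 idx=2 entry=0x63007 [P=1 RW=1 US=1 PS=0]
  ⇒ phys 0x63263  [4 reads]
#4 VA=0xA8783C009ED (r,kernel):
  L0: frame=0x3B idx=21 entry=0x64007 [P=1 RW=1 US=1 PS=0]
  L1: frame=0x64 idx=30 entry=0x66007 [P=1 RW=1 US=1 PS=0]
  L2: frame=0x66 idx=30 entry=0x2F000 [P=0 RW=0 US=0 PS=0]
  ⇒ fault: PAGE_NOT_PRESENT  — 3 lookups

TLB: [["0x40100A11", "0x4C"], ["0x48041202", "0x63"]]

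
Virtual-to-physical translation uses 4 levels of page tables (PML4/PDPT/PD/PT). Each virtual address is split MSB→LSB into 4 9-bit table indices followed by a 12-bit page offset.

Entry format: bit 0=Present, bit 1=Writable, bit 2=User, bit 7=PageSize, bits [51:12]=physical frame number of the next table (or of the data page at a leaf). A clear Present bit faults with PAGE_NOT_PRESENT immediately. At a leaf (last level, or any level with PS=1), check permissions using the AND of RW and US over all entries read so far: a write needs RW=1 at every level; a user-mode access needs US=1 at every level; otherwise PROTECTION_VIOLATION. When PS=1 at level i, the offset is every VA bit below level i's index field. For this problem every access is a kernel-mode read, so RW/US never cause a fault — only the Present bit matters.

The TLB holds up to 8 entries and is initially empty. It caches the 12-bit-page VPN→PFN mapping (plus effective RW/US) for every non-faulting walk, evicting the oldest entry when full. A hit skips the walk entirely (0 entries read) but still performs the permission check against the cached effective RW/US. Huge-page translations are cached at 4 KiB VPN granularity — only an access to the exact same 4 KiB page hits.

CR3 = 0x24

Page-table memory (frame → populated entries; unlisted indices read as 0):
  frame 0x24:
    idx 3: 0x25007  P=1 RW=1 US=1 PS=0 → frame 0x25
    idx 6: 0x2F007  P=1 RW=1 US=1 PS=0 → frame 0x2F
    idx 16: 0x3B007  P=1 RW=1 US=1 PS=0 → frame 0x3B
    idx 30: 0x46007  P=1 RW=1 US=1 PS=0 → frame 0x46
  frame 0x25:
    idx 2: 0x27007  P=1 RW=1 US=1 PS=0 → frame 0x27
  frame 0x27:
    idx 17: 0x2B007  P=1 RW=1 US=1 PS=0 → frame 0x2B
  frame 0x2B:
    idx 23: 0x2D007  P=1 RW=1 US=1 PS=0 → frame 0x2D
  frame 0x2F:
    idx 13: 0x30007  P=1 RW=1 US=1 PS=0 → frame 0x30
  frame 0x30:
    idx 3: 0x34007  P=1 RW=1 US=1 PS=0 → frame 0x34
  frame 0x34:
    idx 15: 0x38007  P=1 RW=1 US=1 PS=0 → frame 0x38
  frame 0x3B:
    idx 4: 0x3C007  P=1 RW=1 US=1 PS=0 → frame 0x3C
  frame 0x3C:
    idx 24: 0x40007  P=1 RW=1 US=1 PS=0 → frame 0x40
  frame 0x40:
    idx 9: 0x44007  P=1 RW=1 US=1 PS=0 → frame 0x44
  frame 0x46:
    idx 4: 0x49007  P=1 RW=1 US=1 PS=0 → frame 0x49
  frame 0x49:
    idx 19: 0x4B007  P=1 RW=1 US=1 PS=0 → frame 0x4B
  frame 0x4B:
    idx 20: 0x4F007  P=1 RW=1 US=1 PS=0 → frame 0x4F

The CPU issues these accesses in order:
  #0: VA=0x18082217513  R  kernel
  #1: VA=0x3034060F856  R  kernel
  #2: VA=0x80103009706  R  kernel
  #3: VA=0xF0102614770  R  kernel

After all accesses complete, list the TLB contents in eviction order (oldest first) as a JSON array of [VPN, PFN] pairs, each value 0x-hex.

Per-access translation:
#0 VA=0x18082217513 (r,kernel):
  [0] read 0x24 idx=3: raw=0x25007 flags P=1 W=1 U=1 S=0
  [1] read 0x25 idx=2: raw=0x27007 flags P=1 W=1 U=1 S=0
  [2] read 0x27 idx=17: raw=0x2B007 flags P=1 W=1 U=1 S=0
  [3] read 0x2B idx=23: raw=0x2D007 flags P=1 W=1 U=1 S=0
  ✓ 0x2D513  — 4 lookups
#1 VA=0x3034060F856 (r,kernel):
  [0] read 0x24 idx=6: raw=0x2F007 flags P=1 W=1 U=1 S=0
  [1] read 0x2F idx=13: raw=0x30007 flags P=1 W=1 U=1 S=0
  [2] read 0x30 idx=3: raw=0x34007 flags P=1 W=1 U=1 S=0
  [3] read 0x34 idx=15: raw=0x38007 flags P=1 W=1 U=1 S=0
  ✓ 0x38856  — 4 lookups
#2 VA=0x80103009706 (r,kernel):
  [0] read 0x24 idx=16: raw=0x3B007 flags P=1 W=1 U=1 S=0
  [1] read 0x3B idx=4: raw=0x3C007 flags P=1 W=1 U=1 S=0
  [2] read 0x3C idx=24: raw=0x40007 flags P=1 W=1 U=1 S=0
  [3] read 0x40 idx=9: raw=0x44007 flags P=1 W=1 U=1 S=0
  ✓ 0x44706  — 4 lookups
#3 VA=0xF0102614770 (r,kernel):
  [0] read 0x24 idx=30: raw=0x46007 flags P=1 W=1 U=1 S=0
  [1] read 0x46 idx=4: raw=0x49007 flags P=1 W=1 U=1 S=0
  [2] read 0x49 idx=19: raw=0x4B007 flags P=1 W=1 U=1 S=0
  [3] read 0x4B idx=20: raw=0x4F007 flags P=1 W=1 U=1 S=0
  ✓ 0x4F770  — 4 lookups

TLB: [["0x18082217", "0x2D"], ["0x3034060F", "0x38"], ["0x80103009", "0x44"], ["0xF0102614", "0x4F"]]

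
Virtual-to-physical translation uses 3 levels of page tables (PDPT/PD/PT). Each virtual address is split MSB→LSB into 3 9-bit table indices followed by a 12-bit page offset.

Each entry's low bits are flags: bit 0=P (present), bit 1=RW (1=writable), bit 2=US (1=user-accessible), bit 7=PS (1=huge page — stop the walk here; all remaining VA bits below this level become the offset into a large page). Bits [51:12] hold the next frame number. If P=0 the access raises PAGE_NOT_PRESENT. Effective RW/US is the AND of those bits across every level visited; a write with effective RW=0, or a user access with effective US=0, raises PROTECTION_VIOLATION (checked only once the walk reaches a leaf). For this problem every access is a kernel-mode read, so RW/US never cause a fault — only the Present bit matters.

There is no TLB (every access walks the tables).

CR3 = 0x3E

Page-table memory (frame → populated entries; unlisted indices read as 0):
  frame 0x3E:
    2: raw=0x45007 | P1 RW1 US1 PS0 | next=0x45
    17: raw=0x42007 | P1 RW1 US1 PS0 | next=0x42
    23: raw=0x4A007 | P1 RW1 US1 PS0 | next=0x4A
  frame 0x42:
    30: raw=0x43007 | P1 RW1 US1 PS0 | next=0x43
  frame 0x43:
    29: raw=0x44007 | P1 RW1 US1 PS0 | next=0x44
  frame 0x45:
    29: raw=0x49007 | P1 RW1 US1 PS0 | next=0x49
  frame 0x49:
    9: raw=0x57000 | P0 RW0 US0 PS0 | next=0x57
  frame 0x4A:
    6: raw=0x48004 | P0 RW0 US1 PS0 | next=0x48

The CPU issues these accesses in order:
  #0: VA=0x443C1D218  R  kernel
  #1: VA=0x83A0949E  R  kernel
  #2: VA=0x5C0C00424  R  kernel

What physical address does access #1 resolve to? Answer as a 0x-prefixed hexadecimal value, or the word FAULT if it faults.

Walk each access:
#0 VA=0x443C1D218 (r,kernel):
  [0] read 0x3E idx=17: raw=0x42007 flags P=1 W=1 U=1 S=0
  [1] read 0x42 idx=30: raw=0x43007 flags P=1 W=1 U=1 S=0
  [2] read 0x43 idx=29: raw=0x44007 flags P=1 W=1 U=1 S=0
  → PA=0x44218  (3 entries read)
#1 VA=0x83A0949E (r,kernel):
  [0] read 0x3E idx=2: raw=0x45007 flags P=1 W=1 U=1 S=0
  [1] read 0x45 idx=29: raw=0x49007 flags P=1 W=1 U=1 S=0
  [2] read 0x49 idx=9: raw=0x57000 flags P=0 W=0 U=0 S=0
  → PAGE_NOT_PRESENT  (3 entries read)
#2 VA=0x5C0C00424 (r,kernel):
  [0] read 0x3E idx=23: raw=0x4A007 flags P=1 W=1 U=1 S=0
  [1] read 0x4A idx=6: raw=0x48004 flags P=0 W=0 U=1 S=0
  → PAGE_NOT_PRESENT  (2 entries read)

Access #1 PA: FAULT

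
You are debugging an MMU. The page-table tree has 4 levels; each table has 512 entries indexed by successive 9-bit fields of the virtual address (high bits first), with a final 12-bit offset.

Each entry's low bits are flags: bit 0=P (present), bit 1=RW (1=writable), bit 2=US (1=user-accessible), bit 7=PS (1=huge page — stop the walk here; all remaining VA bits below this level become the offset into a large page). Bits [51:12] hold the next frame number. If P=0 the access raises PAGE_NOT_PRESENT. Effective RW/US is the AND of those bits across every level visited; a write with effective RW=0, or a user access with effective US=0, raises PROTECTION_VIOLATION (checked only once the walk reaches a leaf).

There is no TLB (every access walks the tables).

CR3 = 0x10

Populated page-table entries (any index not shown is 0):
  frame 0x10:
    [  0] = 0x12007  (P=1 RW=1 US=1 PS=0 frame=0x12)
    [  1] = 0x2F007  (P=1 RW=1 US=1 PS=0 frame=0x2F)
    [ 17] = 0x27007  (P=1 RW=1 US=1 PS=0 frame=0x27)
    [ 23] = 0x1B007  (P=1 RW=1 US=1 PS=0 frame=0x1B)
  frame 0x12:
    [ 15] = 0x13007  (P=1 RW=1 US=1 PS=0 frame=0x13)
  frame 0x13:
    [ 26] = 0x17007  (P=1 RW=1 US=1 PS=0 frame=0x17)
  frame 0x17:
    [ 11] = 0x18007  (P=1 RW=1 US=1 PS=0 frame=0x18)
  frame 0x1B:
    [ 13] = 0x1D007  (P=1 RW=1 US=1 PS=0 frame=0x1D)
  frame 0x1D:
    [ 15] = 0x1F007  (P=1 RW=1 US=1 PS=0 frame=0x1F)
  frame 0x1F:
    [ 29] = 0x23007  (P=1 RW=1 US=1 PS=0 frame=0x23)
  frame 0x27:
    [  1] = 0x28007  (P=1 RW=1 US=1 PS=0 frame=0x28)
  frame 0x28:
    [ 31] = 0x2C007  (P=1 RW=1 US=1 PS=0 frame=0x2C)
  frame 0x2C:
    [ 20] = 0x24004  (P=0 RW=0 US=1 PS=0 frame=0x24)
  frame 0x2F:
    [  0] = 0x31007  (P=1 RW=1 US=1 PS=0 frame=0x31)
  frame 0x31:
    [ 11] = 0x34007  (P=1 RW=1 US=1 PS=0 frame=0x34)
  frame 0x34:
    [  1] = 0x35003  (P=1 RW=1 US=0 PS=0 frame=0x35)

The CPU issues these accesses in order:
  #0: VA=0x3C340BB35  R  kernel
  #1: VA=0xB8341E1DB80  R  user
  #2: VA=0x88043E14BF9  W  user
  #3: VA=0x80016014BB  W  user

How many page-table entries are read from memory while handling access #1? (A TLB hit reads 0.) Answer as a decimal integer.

Walk each access:
#0 VA=0x3C340BB35 (r,kernel):
  lvl0: tbl 0x10, slot 0 ⇒ 0x12007 (P1/RW1/US1/PS0)
  lvl1: tbl 0x12, slot 15 ⇒ 0x13007 (P1/RW1/US1/PS0)
  lvl2: tbl 0x13, slot 26 ⇒ 0x17007 (P1/RW1/US1/PS0)
  lvl3: tbl 0x17, slot 11 ⇒ 0x18007 (P1/RW1/US1/PS0)
  ✓ 0x18B35  — 4 lookups
#1 VA=0xB8341E1DB80 (r,user):
  lvl0: tbl 0x10, slot 23 ⇒ 0x1B007 (P1/RW1/US1/PS0)
  lvl1: tbl 0x1B, slot 13 ⇒ 0x1D007 (P1/RW1/US1/PS0)
  lvl2: tbl 0x1D, slot 15 ⇒ 0x1F007 (P1/RW1/US1/PS0)
  lvl3: tbl 0x1F, slot 29 ⇒ 0x23007 (P1/RW1/US1/PS0)
  ✓ 0x23B80  — 4 lookups
#2 VA=0x88043E14BF9 (w,user):
  lvl0: tbl 0x10, slot 17 ⇒ 0x27007 (P1/RW1/US1/PS0)
  lvl1: tbl 0x27, slot 1 ⇒ 0x28007 (P1/RW1/US1/PS0)
  lvl2: tbl 0x28, slot 31 ⇒ 0x2C007 (P1/RW1/US1/PS0)
  lvl3: tbl 0x2C, slot 20 ⇒ 0x24004 (P0/RW0/US1/PS0)
  ✗ PAGE_NOT_PRESENT  [4 reads]
#3 VA=0x80016014BB (w,user):
  lvl0: tbl 0x10, slot 1 ⇒ 0x2F007 (P1/RW1/US1/PS0)
  lvl1: tbl 0x2F, slot 0 ⇒ 0x31007 (P1/RW1/US1/PS0)
  lvl2: tbl 0x31, slot 11 ⇒ 0x34007 (P1/RW1/US1/PS0)
  lvl3: tbl 0x34, slot 1 ⇒ 0x35003 (P1/RW1/US0/PS0)
  ✗ PROTECTION_VIOLATION  [4 reads]

Entries read for #1: 4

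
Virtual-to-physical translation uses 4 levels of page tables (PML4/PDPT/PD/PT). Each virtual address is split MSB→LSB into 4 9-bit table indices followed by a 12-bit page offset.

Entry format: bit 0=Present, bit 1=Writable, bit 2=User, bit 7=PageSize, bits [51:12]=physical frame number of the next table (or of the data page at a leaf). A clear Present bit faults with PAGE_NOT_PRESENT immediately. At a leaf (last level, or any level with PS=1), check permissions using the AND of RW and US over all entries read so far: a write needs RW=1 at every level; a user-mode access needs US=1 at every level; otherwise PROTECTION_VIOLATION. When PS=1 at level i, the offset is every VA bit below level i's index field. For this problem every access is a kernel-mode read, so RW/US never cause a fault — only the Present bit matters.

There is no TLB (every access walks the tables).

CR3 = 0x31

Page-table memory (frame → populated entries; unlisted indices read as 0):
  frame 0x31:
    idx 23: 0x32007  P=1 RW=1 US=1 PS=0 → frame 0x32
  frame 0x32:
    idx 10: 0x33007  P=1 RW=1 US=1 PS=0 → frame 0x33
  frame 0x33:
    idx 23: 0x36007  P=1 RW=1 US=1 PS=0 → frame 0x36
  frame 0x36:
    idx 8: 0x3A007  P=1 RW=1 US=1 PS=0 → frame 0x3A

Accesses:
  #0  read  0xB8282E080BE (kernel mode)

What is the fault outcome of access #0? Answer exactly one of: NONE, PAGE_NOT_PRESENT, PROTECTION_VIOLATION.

Trace:
#0 VA=0xB8282E080BE (r,kernel):
  L0 @0x31[23] → 0x32007  P=1,RW=1,US=1,PS=0
  L1 @0x32[10] → 0x33007  P=1,RW=1,US=1,PS=0
  L2 @0x33[23] → 0x36007  P=1,RW=1,US=1,PS=0
  L3 @0x36[8] → 0x3A007  P=1,RW=1,US=1,PS=0
  → PA=0x3A0BE  (4 entries read)

Access #0 fault: NONE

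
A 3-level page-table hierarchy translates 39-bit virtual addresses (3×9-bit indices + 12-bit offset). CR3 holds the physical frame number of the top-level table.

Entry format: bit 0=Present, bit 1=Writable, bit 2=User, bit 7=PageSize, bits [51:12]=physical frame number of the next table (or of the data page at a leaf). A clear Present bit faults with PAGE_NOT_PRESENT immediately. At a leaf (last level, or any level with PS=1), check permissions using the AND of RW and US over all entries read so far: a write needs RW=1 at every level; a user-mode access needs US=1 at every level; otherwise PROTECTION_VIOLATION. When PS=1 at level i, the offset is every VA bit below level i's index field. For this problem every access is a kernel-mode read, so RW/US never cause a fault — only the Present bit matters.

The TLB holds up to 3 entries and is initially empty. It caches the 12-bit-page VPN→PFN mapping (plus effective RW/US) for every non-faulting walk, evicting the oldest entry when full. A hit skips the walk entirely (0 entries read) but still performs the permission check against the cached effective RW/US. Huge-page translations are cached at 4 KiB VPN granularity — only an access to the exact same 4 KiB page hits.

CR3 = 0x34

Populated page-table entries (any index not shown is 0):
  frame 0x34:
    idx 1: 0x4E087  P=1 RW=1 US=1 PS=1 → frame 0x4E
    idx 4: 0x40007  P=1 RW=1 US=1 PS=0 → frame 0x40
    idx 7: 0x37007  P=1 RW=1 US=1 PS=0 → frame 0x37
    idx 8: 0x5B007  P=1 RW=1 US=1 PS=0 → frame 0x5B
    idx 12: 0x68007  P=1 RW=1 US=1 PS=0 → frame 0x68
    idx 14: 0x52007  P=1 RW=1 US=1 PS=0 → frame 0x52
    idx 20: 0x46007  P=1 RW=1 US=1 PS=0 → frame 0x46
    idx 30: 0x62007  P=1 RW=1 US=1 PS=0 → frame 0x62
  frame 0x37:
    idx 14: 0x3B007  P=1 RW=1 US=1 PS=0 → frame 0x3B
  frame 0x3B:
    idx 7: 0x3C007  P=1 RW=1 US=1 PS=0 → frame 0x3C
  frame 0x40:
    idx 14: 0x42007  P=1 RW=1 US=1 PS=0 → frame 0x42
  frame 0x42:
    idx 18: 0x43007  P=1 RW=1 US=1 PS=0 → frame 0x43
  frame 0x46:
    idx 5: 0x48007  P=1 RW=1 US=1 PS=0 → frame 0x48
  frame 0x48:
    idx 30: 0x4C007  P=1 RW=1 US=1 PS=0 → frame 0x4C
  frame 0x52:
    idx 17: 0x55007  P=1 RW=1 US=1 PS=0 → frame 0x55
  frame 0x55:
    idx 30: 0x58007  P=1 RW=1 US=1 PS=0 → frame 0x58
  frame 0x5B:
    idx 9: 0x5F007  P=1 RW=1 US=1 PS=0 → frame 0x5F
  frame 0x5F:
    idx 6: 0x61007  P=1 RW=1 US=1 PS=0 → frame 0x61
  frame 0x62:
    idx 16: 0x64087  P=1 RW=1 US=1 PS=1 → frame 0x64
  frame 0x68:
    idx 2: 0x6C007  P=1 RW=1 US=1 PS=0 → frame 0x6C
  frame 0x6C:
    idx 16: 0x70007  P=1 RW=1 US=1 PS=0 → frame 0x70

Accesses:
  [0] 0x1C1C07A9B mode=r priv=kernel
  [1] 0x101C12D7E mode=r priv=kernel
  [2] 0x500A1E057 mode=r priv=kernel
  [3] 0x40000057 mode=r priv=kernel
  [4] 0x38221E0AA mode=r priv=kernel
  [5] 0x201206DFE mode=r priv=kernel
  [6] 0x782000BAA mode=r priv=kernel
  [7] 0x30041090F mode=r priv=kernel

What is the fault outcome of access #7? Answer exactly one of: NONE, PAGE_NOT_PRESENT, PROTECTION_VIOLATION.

Walk each access:
#0 VA=0x1C1C07A9B (r,kernel):
  lvl0: tbl 0x34, slot 7 ⇒ 0x37007 (P1/RW1/US1/PS0)
  lvl1: tbl 0x37, slot 14 ⇒ 0x3B007 (P1/RW1/US1/PS0)
  lvl2: tbl 0x3B, slot 7 ⇒ 0x3C007 (P1/RW1/US1/PS0)
  → PA=0x3CA9B  (3 entries read)
#1 VA=0x101C12D7E (r,kernel):
  lvl0: tbl 0x34, slot 4 ⇒ 0x40007 (P1/RW1/US1/PS0)
  lvl1: tbl 0x40, slot 14 ⇒ 0x42007 (P1/RW1/US1/PS0)
  lvl2: tbl 0x42, slot 18 ⇒ 0x43007 (P1/RW1/US1/PS0)
  → PA=0x43D7E  (3 entries read)
#2 VA=0x500A1E057 (r,kernel):
  lvl0: tbl 0x34, slot 20 ⇒ 0x46007 (P1/RW1/US1/PS0)
  lvl1: tbl 0x46, slot 5 ⇒ 0x48007 (P1/RW1/US1/PS0)
  lvl2: tbl 0x48, slot 30 ⇒ 0x4C007 (P1/RW1/US1/PS0)
  → PA=0x4C057  (3 entries read)
#3 VA=0x40000057 (r,kernel):
  lvl0: tbl 0x34, slot 1 ⇒ 0x4E087 (P1/RW1/US1/PS1)
  → PA=0x4E057 (huge @L0)  (1 entries read)
#4 VA=0x38221E0AA (r,kernel):
  lvl0: tbl 0x34, slot 14 ⇒ 0x52007 (P1/RW1/US1/PS0)
  lvl1: tbl 0x52, slot 17 ⇒ 0x55007 (P1/RW1/US1/PS0)
  lvl2: tbl 0x55, slot 30 ⇒ 0x58007 (P1/RW1/US1/PS0)
  → PA=0x580AA  (3 entries read)
#5 VA=0x201206DFE (r,kernel):
  lvl0: tbl 0x34, slot 8 ⇒ 0x5B007 (P1/RW1/US1/PS0)
  lvl1: tbl 0x5B, slot 9 ⇒ 0x5F007 (P1/RW1/US1/PS0)
  lvl2: tbl 0x5F, slot 6 ⇒ 0x61007 (P1/RW1/US1/PS0)
  → PA=0x61DFE  (3 entries read)
#6 VA=0x782000BAA (r,kernel):
  lvl0: tbl 0x34, slot 30 ⇒ 0x62007 (P1/RW1/US1/PS0)
  lvl1: tbl 0x62, slot 16 ⇒ 0x64087 (P1/RW1/US1/PS1)
  → PA=0x64BAA (huge @L1)  (2 entries read)
#7 VA=0x30041090F (r,kernel):
  lvl0: tbl 0x34, slot 12 ⇒ 0x68007 (P1/RW1/US1/PS0)
  lvl1: tbl 0x68, slot 2 ⇒ 0x6C007 (P1/RW1/US1/PS0)
  lvl2: tbl 0x6C, slot 16 ⇒ 0x70007 (P1/RW1/US1/PS0)
  → PA=0x7090F  (3 entries read)

Access #7 fault: NONE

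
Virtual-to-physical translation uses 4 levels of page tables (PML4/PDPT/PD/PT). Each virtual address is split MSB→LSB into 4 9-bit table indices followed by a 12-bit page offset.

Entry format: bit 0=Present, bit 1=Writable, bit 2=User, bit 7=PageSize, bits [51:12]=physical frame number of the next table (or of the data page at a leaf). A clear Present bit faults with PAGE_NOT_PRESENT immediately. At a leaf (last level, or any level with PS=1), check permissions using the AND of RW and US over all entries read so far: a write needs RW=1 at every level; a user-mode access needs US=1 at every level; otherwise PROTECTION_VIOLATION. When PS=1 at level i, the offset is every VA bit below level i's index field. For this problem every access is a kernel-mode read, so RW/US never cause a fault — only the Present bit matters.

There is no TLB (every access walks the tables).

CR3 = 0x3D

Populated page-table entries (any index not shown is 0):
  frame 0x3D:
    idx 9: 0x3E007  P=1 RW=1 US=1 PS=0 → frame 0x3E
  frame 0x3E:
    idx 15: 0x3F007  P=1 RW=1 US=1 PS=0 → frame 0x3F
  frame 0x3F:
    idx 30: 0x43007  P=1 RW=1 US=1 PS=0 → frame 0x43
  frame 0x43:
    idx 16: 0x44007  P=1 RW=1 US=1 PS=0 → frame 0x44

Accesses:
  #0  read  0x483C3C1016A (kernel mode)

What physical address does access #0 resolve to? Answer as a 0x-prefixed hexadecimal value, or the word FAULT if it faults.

Trace:
#0 VA=0x483C3C1016A (r,kernel):
  L0 @0x3D[9] → 0x3E007  P=1,RW=1,US=1,PS=0
  L1 @0x3E[15] → 0x3F007  P=1,RW=1,US=1,PS=0
  L2 @0x3F[30] → 0x43007  P=1,RW=1,US=1,PS=0
  L3 @0x43[16] → 0x44007  P=1,RW=1,US=1,PS=0
  → PA=0x4416A  (4 entries read)

Access #0 PA: 0x4416A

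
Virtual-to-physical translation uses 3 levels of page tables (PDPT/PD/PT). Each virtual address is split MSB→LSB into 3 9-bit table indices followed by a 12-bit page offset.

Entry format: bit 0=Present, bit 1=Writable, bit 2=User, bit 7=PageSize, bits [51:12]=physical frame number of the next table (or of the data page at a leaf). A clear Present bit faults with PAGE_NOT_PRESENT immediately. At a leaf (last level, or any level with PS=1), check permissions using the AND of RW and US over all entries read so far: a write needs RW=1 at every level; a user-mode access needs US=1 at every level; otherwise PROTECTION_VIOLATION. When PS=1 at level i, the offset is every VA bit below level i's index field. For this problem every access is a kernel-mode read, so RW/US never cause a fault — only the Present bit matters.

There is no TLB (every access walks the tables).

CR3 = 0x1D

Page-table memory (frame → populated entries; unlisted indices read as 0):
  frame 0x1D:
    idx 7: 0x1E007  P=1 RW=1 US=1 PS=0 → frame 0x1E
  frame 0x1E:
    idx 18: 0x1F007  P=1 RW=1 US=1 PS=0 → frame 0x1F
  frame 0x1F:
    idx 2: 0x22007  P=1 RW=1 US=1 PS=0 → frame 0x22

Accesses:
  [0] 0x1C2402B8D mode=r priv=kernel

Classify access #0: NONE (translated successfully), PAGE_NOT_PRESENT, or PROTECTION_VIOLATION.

Per-access translation:
#0 VA=0x1C2402B8D (r,kernel):
  L0: frame=0x1D idx=7 entry=0x1E007 [P=1 RW=1 US=1 PS=0]
  L1: frame=0x1E idx=18 entry=0x1F007 [P=1 RW=1 US=1 PS=0]
  L2: frame=0x1F idx=2 entry=0x22007 [P=1 RW=1 US=1 PS=0]
  → PA=0x22B8D  (3 entries read)

Access #0 fault: NONE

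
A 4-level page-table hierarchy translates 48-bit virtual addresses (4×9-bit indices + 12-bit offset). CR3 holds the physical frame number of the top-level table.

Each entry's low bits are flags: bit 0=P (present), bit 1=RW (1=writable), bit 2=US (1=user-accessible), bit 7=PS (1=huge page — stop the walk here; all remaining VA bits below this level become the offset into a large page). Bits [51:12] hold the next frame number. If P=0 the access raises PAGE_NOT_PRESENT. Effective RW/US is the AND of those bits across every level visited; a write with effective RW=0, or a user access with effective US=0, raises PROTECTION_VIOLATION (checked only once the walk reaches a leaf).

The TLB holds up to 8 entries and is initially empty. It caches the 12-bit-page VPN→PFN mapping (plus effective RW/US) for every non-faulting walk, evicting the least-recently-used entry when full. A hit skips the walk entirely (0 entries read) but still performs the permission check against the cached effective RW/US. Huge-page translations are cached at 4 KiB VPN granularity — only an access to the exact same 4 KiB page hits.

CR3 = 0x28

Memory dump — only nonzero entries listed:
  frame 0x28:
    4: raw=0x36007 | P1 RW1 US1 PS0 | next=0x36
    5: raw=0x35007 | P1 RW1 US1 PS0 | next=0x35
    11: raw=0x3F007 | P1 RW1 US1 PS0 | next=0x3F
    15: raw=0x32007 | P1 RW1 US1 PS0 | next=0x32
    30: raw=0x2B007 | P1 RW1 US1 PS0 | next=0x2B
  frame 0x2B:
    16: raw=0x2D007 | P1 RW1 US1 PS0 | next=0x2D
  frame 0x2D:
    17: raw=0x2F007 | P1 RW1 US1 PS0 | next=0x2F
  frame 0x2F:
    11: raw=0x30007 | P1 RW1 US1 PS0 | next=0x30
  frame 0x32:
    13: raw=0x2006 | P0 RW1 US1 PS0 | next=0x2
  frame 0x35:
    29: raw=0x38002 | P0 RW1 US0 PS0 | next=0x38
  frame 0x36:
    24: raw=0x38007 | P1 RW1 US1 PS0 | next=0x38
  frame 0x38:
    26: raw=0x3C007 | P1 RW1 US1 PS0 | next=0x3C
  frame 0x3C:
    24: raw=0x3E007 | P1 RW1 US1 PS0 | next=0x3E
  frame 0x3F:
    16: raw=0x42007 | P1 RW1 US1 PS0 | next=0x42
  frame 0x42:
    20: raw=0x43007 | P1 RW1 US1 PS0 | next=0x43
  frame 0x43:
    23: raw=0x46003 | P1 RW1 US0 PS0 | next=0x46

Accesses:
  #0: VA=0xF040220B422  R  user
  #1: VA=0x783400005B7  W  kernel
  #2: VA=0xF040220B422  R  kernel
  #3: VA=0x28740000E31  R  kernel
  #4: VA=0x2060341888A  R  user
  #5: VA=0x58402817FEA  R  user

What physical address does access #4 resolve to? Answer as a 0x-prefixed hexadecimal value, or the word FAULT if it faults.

Trace:
#0 VA=0xF040220B422 (r,user):
  [0] read 0x28 idx=30: raw=0x2B007 flags P=1 W=1 U=1 S=0
  [1] read 0x2B idx=16: raw=0x2D007 flags P=1 W=1 U=1 S=0
  [2] read 0x2D idx=17: raw=0x2F007 flags P=1 W=1 U=1 S=0
  [3] read 0x2F idx=11: raw=0x30007 flags P=1 W=1 U=1 S=0
  ⇒ phys 0x30422  [4 reads]
#1 VA=0x783400005B7 (w,kernel):
  [0] read 0x28 idx=15: raw=0x32007 flags P=1 W=1 U=1 S=0
  [1] read 0x32 idx=13: raw=0x2006 flags P=0 W=1 U=1 S=0
  ✗ PAGE_NOT_PRESENT  [2 reads]
#2 VA=0xF040220B422 (r,kernel):
  TLB hit vpn=0xF040220B → PA=0x30422
#3 VA=0x28740000E31 (r,kernel):
  [0] read 0x28 idx=5: raw=0x35007 flags P=1 W=1 U=1 S=0
  [1] read 0x35 idx=29: raw=0x38002 flags P=0 W=1 U=0 S=0
  ✗ PAGE_NOT_PRESENT  [2 reads]
#4 VA=0x2060341888A (r,user):
  [0] read 0x28 idx=4: raw=0x36007 flags P=1 W=1 U=1 S=0
  [1] read 0x36 idx=24: raw=0x38007 flags P=1 W=1 U=1 S=0
  [2] read 0x38 idx=26: raw=0x3C007 flags P=1 W=1 U=1 S=0
  [3] read 0x3C idx=24: raw=0x3E007 flags P=1 W=1 U=1 S=0
  ⇒ phys 0x3E88A  [4 reads]
#5 VA=0x58402817FEA (r,user):
  [0] read 0x28 idx=11: raw=0x3F007 flags P=1 W=1 U=1 S=0
  [1] read 0x3F idx=16: raw=0x42007 flags P=1 W=1 U=1 S=0
  [2] read 0x42 idx=20: raw=0x43007 flags P=1 W=1 U=1 S=0
  [3] read 0x43 idx=23: raw=0x46003 flags P=1 W=1 U=0 S=0
  ✗ PROTECTION_VIOLATION  [4 reads]

Access #4 PA: 0x3E88A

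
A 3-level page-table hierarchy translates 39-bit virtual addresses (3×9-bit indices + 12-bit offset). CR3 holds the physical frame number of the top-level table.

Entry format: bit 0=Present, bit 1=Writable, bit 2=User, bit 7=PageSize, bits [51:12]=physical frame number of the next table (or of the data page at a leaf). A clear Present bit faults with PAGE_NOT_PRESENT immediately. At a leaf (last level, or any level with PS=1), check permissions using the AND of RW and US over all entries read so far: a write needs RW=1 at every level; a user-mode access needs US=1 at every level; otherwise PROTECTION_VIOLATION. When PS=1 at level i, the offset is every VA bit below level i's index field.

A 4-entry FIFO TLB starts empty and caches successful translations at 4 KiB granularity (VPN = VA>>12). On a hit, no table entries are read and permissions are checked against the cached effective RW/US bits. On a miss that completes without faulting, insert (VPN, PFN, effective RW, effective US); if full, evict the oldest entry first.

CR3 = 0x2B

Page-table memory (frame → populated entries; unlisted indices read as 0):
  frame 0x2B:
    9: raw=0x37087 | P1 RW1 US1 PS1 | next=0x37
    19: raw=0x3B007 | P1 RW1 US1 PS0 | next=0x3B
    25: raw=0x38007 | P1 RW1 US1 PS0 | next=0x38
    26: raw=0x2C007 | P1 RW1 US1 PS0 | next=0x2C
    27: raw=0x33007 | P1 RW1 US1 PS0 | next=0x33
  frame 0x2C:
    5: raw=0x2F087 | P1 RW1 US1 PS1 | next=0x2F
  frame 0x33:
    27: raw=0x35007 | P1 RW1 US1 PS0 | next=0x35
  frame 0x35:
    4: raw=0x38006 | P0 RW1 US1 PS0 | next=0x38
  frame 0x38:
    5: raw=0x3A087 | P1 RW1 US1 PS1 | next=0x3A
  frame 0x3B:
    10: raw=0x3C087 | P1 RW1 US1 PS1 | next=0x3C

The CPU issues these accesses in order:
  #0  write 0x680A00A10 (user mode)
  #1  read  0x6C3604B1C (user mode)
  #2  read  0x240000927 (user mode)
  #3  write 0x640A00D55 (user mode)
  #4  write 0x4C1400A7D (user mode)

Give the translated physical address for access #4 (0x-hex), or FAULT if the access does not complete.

Trace:
#0 VA=0x680A00A10 (w,user):
  lvl0: tbl 0x2B, slot 26 ⇒ 0x2C007 (P1/RW1/US1/PS0)
  lvl1: tbl 0x2C, slot 5 ⇒ 0x2F087 (P1/RW1/US1/PS1)
  ⇒ phys 0x2FA10 (huge @L1)  [2 reads]
#1 VA=0x6C3604B1C (r,user):
  lvl0: tbl 0x2B, slot 27 ⇒ 0x33007 (P1/RW1/US1/PS0)
  lvl1: tbl 0x33, slot 27 ⇒ 0x35007 (P1/RW1/US1/PS0)
  lvl2: tbl 0x35, slot 4 ⇒ 0x38006 (P0/RW1/US1/PS0)
  ⇒ fault: PAGE_NOT_PRESENT  — 3 lookups
#2 VA=0x240000927 (r,user):
  lvl0: tbl 0x2B, slot 9 ⇒ 0x37087 (P1/RW1/US1/PS1)
  ⇒ phys 0x37927 (huge @L0)  [1 reads]
#3 VA=0x640A00D55 (w,user):
  lvl0: tbl 0x2B, slot 25 ⇒ 0x38007 (P1/RW1/US1/PS0)
  lvl1: tbl 0x38, slot 5 ⇒ 0x3A087 (P1/RW1/US1/PS1)
  ⇒ phys 0x3AD55 (huge @L1)  [2 reads]
#4 VA=0x4C1400A7D (w,user):
  lvl0: tbl 0x2B, slot 19 ⇒ 0x3B007 (P1/RW1/US1/PS0)
  lvl1: tbl 0x3B, slot 10 ⇒ 0x3C087 (P1/RW1/US1/PS1)
  ⇒ phys 0x3CA7D (huge @L1)  [2 reads]

Access #4 PA: 0x3CA7D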